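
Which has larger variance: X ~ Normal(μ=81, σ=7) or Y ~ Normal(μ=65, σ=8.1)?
Y has larger variance (65.6100 > 49.0000)

Compute the variance for each distribution:

X ~ Normal(μ=81, σ=7):
Var(X) = 49.0000

Y ~ Normal(μ=65, σ=8.1):
Var(Y) = 65.6100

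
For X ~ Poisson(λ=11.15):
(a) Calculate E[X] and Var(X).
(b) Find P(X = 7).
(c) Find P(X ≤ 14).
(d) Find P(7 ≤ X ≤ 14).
(a) E[X] = 11.1500, Var(X) = 11.1500
(b) P(X = 7) = 0.061110
(c) P(X ≤ 14) = 0.842910
(d) P(7 ≤ X ≤ 14) = 0.770253

We have X ~ Poisson(λ=11.15).

(a) Moments:
E[X] = 11.1500
Var(X) = 11.1500
σ = √Var(X) = 3.3392

(b) Point probability using PMF:
P(X = 7) = 0.061110

(c) Cumulative probability using CDF:
P(X ≤ 14) = F(14) = 0.842910

(d) Range probability:
P(7 ≤ X ≤ 14) = P(X ≤ 14) - P(X ≤ 6)
                   = F(14) - F(6)
                   = 0.842910 - 0.072657
                   = 0.770253

This means approximately 77.0% of outcomes fall in the interval [7, 14].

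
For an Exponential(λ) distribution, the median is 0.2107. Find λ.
λ = 3.2897

For X ~ Exponential(λ), the CDF is F(x) = 1 - e^(-λx).
The median m satisfies F(m) = 0.5:
1 - e^(-λm) = 0.5
e^(-λm) = 0.5
λm = ln(2)
m = ln(2) / λ

Given m = 0.2107:
λ = ln(2) / 0.2107 = 0.693147 / 0.2107 = 3.2897

Verification: ln(2) / 3.2897 = 0.2107 ✓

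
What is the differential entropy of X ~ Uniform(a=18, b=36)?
2.8904 nats

We have X ~ Uniform(a=18, b=36).

The differential entropy measures the uncertainty or information content of the distribution.

For a Uniform distribution with a=18, b=36:
h(X) = 2.8904 nats

(In bits, this would be 4.1699 bits.)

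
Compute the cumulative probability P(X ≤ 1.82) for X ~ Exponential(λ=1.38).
0.918862

We have X ~ Exponential(λ=1.38).

The CDF gives us P(X ≤ k).

Using the CDF:
P(X ≤ 1.82) = 0.918862

This means there's approximately a 91.9% chance that X is at most 1.82.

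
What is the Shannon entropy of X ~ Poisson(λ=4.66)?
2.1675 nats

We have X ~ Poisson(λ=4.66).

The Shannon entropy measures the uncertainty or information content of the distribution.

For a Poisson distribution with λ=4.66:
H(X) = 2.1675 nats

(In bits, this would be 3.1270 bits.)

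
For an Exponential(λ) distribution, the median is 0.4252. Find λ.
λ = 1.6302

For X ~ Exponential(λ), the CDF is F(x) = 1 - e^(-λx).
The median m satisfies F(m) = 0.5:
1 - e^(-λm) = 0.5
e^(-λm) = 0.5
λm = ln(2)
m = ln(2) / λ

Given m = 0.4252:
λ = ln(2) / 0.4252 = 0.693147 / 0.4252 = 1.6302

Verification: ln(2) / 1.6302 = 0.4252 ✓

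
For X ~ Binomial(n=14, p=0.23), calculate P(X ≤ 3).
0.592428

We have X ~ Binomial(n=14, p=0.23).

The CDF gives us P(X ≤ k).

Using the CDF:
P(X ≤ 3) = 0.592428

This means there's approximately a 59.2% chance that X is at most 3.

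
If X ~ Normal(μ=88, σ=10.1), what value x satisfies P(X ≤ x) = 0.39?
85.1789

We have X ~ Normal(μ=88, σ=10.1).

We want to find x such that P(X ≤ x) = 0.39.

This is the 39th percentile, which means 39% of values fall below this point.

Using the inverse CDF (quantile function):
x = F⁻¹(0.39) = 85.1789

Verification: P(X ≤ 85.1789) = 0.39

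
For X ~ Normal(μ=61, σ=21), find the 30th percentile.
49.9876

We have X ~ Normal(μ=61, σ=21).

We want to find x such that P(X ≤ x) = 0.3.

This is the 30th percentile, which means 30% of values fall below this point.

Using the inverse CDF (quantile function):
x = F⁻¹(0.3) = 49.9876

Verification: P(X ≤ 49.9876) = 0.3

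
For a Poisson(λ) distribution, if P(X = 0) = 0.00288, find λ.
λ = 5.8500

For a Poisson(λ) distribution, the PMF at 0 is:
P(X = 0) = λ^0 e^(-λ) / 0! = e^(-λ)

Given P(X = 0) = 0.00288:
e^(-λ) = 0.00288
-λ = ln(0.00288)
λ = -ln(0.00288) = 5.8500

Verification: e^(-5.8500) = 0.00288 ✓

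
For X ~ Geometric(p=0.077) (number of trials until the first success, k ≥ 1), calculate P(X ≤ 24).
0.853836

We have X ~ Geometric(p=0.077) (number of trials until the first success, k ≥ 1).

The CDF gives us P(X ≤ k).

Using the CDF:
P(X ≤ 24) = 0.853836

This means there's approximately a 85.4% chance that X is at most 24.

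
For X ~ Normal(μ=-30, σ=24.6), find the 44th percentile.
-33.7138

We have X ~ Normal(μ=-30, σ=24.6).

We want to find x such that P(X ≤ x) = 0.44.

This is the 44th percentile, which means 44% of values fall below this point.

Using the inverse CDF (quantile function):
x = F⁻¹(0.44) = -33.7138

Verification: P(X ≤ -33.7138) = 0.44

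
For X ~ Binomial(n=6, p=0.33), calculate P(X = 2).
0.329169

We have X ~ Binomial(n=6, p=0.33).

For a Binomial distribution, the PMF gives us the probability of each outcome.

Using the PMF formula:
P(X = 2) = 0.329169

Rounded to 4 decimal places: 0.3292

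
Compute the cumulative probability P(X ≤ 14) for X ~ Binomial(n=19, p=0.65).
0.850004

We have X ~ Binomial(n=19, p=0.65).

The CDF gives us P(X ≤ k).

Using the CDF:
P(X ≤ 14) = 0.850004

This means there's approximately a 85.0% chance that X is at most 14.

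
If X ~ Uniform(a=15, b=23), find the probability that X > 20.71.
0.286250

We have X ~ Uniform(a=15, b=23).

P(X > 20.71) = 1 - P(X ≤ 20.71)
                = 1 - F(20.71)
                = 1 - 0.713750
                = 0.286250

So there's approximately a 28.6% chance that X exceeds 20.71.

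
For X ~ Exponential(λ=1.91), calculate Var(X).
0.2741

We have X ~ Exponential(λ=1.91).

For an Exponential distribution with λ=1.91:
Var(X) = 0.2741

The variance measures the spread of the distribution around the mean.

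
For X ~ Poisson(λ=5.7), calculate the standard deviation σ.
2.3875

We have X ~ Poisson(λ=5.7).

For a Poisson distribution with λ=5.7:
σ = √Var(X) = 2.3875

The standard deviation is the square root of the variance.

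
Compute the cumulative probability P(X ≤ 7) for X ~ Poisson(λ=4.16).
0.938764

We have X ~ Poisson(λ=4.16).

The CDF gives us P(X ≤ k).

Using the CDF:
P(X ≤ 7) = 0.938764

This means there's approximately a 93.9% chance that X is at most 7.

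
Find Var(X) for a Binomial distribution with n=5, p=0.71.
1.0295

We have X ~ Binomial(n=5, p=0.71).

For a Binomial distribution with n=5, p=0.71:
Var(X) = 1.0295

The variance measures the spread of the distribution around the mean.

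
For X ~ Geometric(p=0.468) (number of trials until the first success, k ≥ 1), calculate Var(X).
2.4290

We have X ~ Geometric(p=0.468) (number of trials until the first success, k ≥ 1).

For a Geometric distribution with p=0.468 (number of trials until the first success, k ≥ 1):
Var(X) = 2.4290

The variance measures the spread of the distribution around the mean.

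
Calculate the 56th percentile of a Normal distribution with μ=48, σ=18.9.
50.8533

We have X ~ Normal(μ=48, σ=18.9).

We want to find x such that P(X ≤ x) = 0.56.

This is the 56th percentile, which means 56% of values fall below this point.

Using the inverse CDF (quantile function):
x = F⁻¹(0.56) = 50.8533

Verification: P(X ≤ 50.8533) = 0.56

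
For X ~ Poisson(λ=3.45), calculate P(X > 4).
0.265149

We have X ~ Poisson(λ=3.45).

P(X > 4) = 1 - P(X ≤ 4)
                = 1 - F(4)
                = 1 - 0.734851
                = 0.265149

So there's approximately a 26.5% chance that X exceeds 4.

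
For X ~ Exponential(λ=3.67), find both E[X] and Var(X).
E[X] = 0.2725, Var(X) = 0.0742

We have X ~ Exponential(λ=3.67).

For an Exponential distribution with λ=3.67:

Expected value:
E[X] = 0.2725

Variance:
Var(X) = 0.0742

Standard deviation:
σ = √Var(X) = 0.2725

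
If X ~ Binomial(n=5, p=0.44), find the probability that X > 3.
0.121438

We have X ~ Binomial(n=5, p=0.44).

P(X > 3) = 1 - P(X ≤ 3)
                = 1 - F(3)
                = 1 - 0.878562
                = 0.121438

So there's approximately a 12.1% chance that X exceeds 3.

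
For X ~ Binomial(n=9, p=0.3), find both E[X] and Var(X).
E[X] = 2.7000, Var(X) = 1.8900

We have X ~ Binomial(n=9, p=0.3).

For a Binomial distribution with n=9, p=0.3:

Expected value:
E[X] = 2.7000

Variance:
Var(X) = 1.8900

Standard deviation:
σ = √Var(X) = 1.3748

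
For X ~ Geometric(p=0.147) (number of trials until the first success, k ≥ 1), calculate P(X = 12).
0.025572

We have X ~ Geometric(p=0.147) (number of trials until the first success, k ≥ 1).

For a Geometric distribution, the PMF gives us the probability of each outcome.

Using the PMF formula:
P(X = 12) = 0.025572

Rounded to 4 decimal places: 0.0256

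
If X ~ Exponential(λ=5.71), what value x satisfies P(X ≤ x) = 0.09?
0.0165

We have X ~ Exponential(λ=5.71).

We want to find x such that P(X ≤ x) = 0.09.

This is the 9th percentile, which means 9% of values fall below this point.

Using the inverse CDF (quantile function):
x = F⁻¹(0.09) = 0.0165

Verification: P(X ≤ 0.0165) = 0.09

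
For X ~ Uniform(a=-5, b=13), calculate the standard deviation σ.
5.1962

We have X ~ Uniform(a=-5, b=13).

For a Uniform distribution with a=-5, b=13:
σ = √Var(X) = 5.1962

The standard deviation is the square root of the variance.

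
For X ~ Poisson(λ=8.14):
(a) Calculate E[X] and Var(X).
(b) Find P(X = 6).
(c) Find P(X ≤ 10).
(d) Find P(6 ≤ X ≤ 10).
(a) E[X] = 8.1400, Var(X) = 8.1400
(b) P(X = 6) = 0.117830
(c) P(X ≤ 10) = 0.801750
(d) P(6 ≤ X ≤ 10) = 0.623005

We have X ~ Poisson(λ=8.14).

(a) Moments:
E[X] = 8.1400
Var(X) = 8.1400
σ = √Var(X) = 2.8531

(b) Point probability using PMF:
P(X = 6) = 0.117830

(c) Cumulative probability using CDF:
P(X ≤ 10) = F(10) = 0.801750

(d) Range probability:
P(6 ≤ X ≤ 10) = P(X ≤ 10) - P(X ≤ 5)
                   = F(10) - F(5)
                   = 0.801750 - 0.178745
                   = 0.623005

This means approximately 62.3% of outcomes fall in the interval [6, 10].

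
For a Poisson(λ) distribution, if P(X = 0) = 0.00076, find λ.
λ = 7.1822

For a Poisson(λ) distribution, the PMF at 0 is:
P(X = 0) = λ^0 e^(-λ) / 0! = e^(-λ)

Given P(X = 0) = 0.00076:
e^(-λ) = 0.00076
-λ = ln(0.00076)
λ = -ln(0.00076) = 7.1822

Verification: e^(-7.1822) = 0.00076 ✓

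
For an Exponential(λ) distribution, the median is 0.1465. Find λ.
λ = 4.7314

For X ~ Exponential(λ), the CDF is F(x) = 1 - e^(-λx).
The median m satisfies F(m) = 0.5:
1 - e^(-λm) = 0.5
e^(-λm) = 0.5
λm = ln(2)
m = ln(2) / λ

Given m = 0.1465:
λ = ln(2) / 0.1465 = 0.693147 / 0.1465 = 4.7314

Verification: ln(2) / 4.7314 = 0.1465 ✓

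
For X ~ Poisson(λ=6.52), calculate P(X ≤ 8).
0.789191

We have X ~ Poisson(λ=6.52).

The CDF gives us P(X ≤ k).

Using the CDF:
P(X ≤ 8) = 0.789191

This means there's approximately a 78.9% chance that X is at most 8.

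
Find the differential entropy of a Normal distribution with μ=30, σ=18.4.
4.3313 nats

We have X ~ Normal(μ=30, σ=18.4).

The differential entropy measures the uncertainty or information content of the distribution.

For a Normal distribution with μ=30, σ=18.4:
h(X) = 4.3313 nats

(In bits, this would be 6.2487 bits.)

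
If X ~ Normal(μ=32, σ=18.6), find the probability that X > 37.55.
0.382704

We have X ~ Normal(μ=32, σ=18.6).

P(X > 37.55) = 1 - P(X ≤ 37.55)
                = 1 - F(37.55)
                = 1 - 0.617296
                = 0.382704

So there's approximately a 38.3% chance that X exceeds 37.55.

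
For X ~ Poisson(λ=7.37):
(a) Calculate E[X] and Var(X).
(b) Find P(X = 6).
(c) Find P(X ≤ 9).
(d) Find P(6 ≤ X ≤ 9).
(a) E[X] = 7.3700, Var(X) = 7.3700
(b) P(X = 6) = 0.140192
(c) P(X ≤ 9) = 0.791087
(d) P(6 ≤ X ≤ 9) = 0.535122

We have X ~ Poisson(λ=7.37).

(a) Moments:
E[X] = 7.3700
Var(X) = 7.3700
σ = √Var(X) = 2.7148

(b) Point probability using PMF:
P(X = 6) = 0.140192

(c) Cumulative probability using CDF:
P(X ≤ 9) = F(9) = 0.791087

(d) Range probability:
P(6 ≤ X ≤ 9) = P(X ≤ 9) - P(X ≤ 5)
                   = F(9) - F(5)
                   = 0.791087 - 0.255964
                   = 0.535122

This means approximately 53.5% of outcomes fall in the interval [6, 9].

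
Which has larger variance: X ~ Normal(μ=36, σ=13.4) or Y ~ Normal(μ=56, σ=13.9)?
Y has larger variance (193.2100 > 179.5600)

Compute the variance for each distribution:

X ~ Normal(μ=36, σ=13.4):
Var(X) = 179.5600

Y ~ Normal(μ=56, σ=13.9):
Var(Y) = 193.2100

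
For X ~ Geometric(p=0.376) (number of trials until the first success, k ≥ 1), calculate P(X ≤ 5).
0.905393

We have X ~ Geometric(p=0.376) (number of trials until the first success, k ≥ 1).

The CDF gives us P(X ≤ k).

Using the CDF:
P(X ≤ 5) = 0.905393

This means there's approximately a 90.5% chance that X is at most 5.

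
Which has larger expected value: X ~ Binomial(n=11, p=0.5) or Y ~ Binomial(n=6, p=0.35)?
X has larger mean (5.5000 > 2.1000)

Compute the expected value for each distribution:

X ~ Binomial(n=11, p=0.5):
E[X] = 5.5000

Y ~ Binomial(n=6, p=0.35):
E[Y] = 2.1000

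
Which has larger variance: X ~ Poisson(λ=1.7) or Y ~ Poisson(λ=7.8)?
Y has larger variance (7.8000 > 1.7000)

Compute the variance for each distribution:

X ~ Poisson(λ=1.7):
Var(X) = 1.7000

Y ~ Poisson(λ=7.8):
Var(Y) = 7.8000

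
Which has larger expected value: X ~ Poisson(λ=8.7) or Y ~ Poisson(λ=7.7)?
X has larger mean (8.7000 > 7.7000)

Compute the expected value for each distribution:

X ~ Poisson(λ=8.7):
E[X] = 8.7000

Y ~ Poisson(λ=7.7):
E[Y] = 7.7000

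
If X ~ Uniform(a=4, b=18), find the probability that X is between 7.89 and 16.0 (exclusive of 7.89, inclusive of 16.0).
0.579286

We have X ~ Uniform(a=4, b=18).

To find P(7.89 < X ≤ 16.0), we use:
P(7.89 < X ≤ 16.0) = P(X ≤ 16.0) - P(X ≤ 7.89)
                 = F(16.0) - F(7.89)
                 = 0.857143 - 0.277857
                 = 0.579286

So there's approximately a 57.9% chance that X falls in this range.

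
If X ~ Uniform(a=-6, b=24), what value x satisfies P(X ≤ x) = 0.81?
18.3000

We have X ~ Uniform(a=-6, b=24).

We want to find x such that P(X ≤ x) = 0.81.

This is the 81st percentile, which means 81% of values fall below this point.

Using the inverse CDF (quantile function):
x = F⁻¹(0.81) = 18.3000

Verification: P(X ≤ 18.3000) = 0.81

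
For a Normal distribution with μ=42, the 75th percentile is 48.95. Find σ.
σ = 10.3041

For X ~ Normal(μ, σ), the p-th percentile satisfies x = μ + z_p × σ,
where z_p = Φ⁻¹(p) is the standard normal quantile.

Step 1: z_{0.75} = Φ⁻¹(0.75) = 0.6745

Step 2: Solve for σ:
48.95 = 42 + 0.6745 × σ
σ = (48.95 - 42) / 0.6745
σ = 6.95 / 0.6745
σ = 10.3041

Verification: μ + z × σ = 42 + 0.6745 × 10.3041 = 48.95 ✓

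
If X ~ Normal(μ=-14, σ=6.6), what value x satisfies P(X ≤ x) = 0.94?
-3.7385

We have X ~ Normal(μ=-14, σ=6.6).

We want to find x such that P(X ≤ x) = 0.94.

This is the 94th percentile, which means 94% of values fall below this point.

Using the inverse CDF (quantile function):
x = F⁻¹(0.94) = -3.7385

Verification: P(X ≤ -3.7385) = 0.94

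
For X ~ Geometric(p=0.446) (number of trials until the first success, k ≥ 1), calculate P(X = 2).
0.247084

We have X ~ Geometric(p=0.446) (number of trials until the first success, k ≥ 1).

For a Geometric distribution, the PMF gives us the probability of each outcome.

Using the PMF formula:
P(X = 2) = 0.247084

Rounded to 4 decimal places: 0.2471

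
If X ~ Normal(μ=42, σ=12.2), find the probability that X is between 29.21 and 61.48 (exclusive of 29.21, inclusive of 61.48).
0.797600

We have X ~ Normal(μ=42, σ=12.2).

To find P(29.21 < X ≤ 61.48), we use:
P(29.21 < X ≤ 61.48) = P(X ≤ 61.48) - P(X ≤ 29.21)
                 = F(61.48) - F(29.21)
                 = 0.944836 - 0.147236
                 = 0.797600

So there's approximately a 79.8% chance that X falls in this range.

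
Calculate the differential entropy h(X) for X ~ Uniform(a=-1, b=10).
2.3979 nats

We have X ~ Uniform(a=-1, b=10).

The differential entropy measures the uncertainty or information content of the distribution.

For a Uniform distribution with a=-1, b=10:
h(X) = 2.3979 nats

(In bits, this would be 3.4594 bits.)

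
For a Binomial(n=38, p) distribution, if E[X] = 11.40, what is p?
p = 0.3

For a Binomial(n, p) distribution:
E[X] = n × p

Given n = 38 and E[X] = 11.40:
11.40 = 38 × p
p = 11.40 / 38 = 0.3

Verification: Binomial(38, 0.3) has E[X] = 11.40 ✓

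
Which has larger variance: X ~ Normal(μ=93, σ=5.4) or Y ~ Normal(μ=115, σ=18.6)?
Y has larger variance (345.9600 > 29.1600)

Compute the variance for each distribution:

X ~ Normal(μ=93, σ=5.4):
Var(X) = 29.1600

Y ~ Normal(μ=115, σ=18.6):
Var(Y) = 345.9600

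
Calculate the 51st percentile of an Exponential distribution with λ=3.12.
0.2286

We have X ~ Exponential(λ=3.12).

We want to find x such that P(X ≤ x) = 0.51.

This is the 51st percentile, which means 51% of values fall below this point.

Using the inverse CDF (quantile function):
x = F⁻¹(0.51) = 0.2286

Verification: P(X ≤ 0.2286) = 0.51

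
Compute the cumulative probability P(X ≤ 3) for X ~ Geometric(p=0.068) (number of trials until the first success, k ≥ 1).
0.190442

We have X ~ Geometric(p=0.068) (number of trials until the first success, k ≥ 1).

The CDF gives us P(X ≤ k).

Using the CDF:
P(X ≤ 3) = 0.190442

This means there's approximately a 19.0% chance that X is at most 3.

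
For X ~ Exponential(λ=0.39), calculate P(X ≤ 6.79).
0.929214

We have X ~ Exponential(λ=0.39).

The CDF gives us P(X ≤ k).

Using the CDF:
P(X ≤ 6.79) = 0.929214

This means there's approximately a 92.9% chance that X is at most 6.79.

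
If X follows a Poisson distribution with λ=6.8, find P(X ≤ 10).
0.915066

We have X ~ Poisson(λ=6.8).

The CDF gives us P(X ≤ k).

Using the CDF:
P(X ≤ 10) = 0.915066

This means there's approximately a 91.5% chance that X is at most 10.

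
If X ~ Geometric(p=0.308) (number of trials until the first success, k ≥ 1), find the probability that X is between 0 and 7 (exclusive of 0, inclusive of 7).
0.924012

We have X ~ Geometric(p=0.308) (number of trials until the first success, k ≥ 1).

To find P(0 < X ≤ 7), we use:
P(0 < X ≤ 7) = P(X ≤ 7) - P(X ≤ 0)
                 = F(7) - F(0)
                 = 0.924012 - 0.000000
                 = 0.924012

So there's approximately a 92.4% chance that X falls in this range.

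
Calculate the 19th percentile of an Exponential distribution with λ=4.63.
0.0455

We have X ~ Exponential(λ=4.63).

We want to find x such that P(X ≤ x) = 0.19.

This is the 19th percentile, which means 19% of values fall below this point.

Using the inverse CDF (quantile function):
x = F⁻¹(0.19) = 0.0455

Verification: P(X ≤ 0.0455) = 0.19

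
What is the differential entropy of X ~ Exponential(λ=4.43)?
-0.4884 nats

We have X ~ Exponential(λ=4.43).

The differential entropy measures the uncertainty or information content of the distribution.

For an Exponential distribution with λ=4.43:
h(X) = -0.4884 nats

(In bits, this would be -0.7046 bits.)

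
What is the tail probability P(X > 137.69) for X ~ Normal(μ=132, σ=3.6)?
0.056990

We have X ~ Normal(μ=132, σ=3.6).

P(X > 137.69) = 1 - P(X ≤ 137.69)
                = 1 - F(137.69)
                = 1 - 0.943010
                = 0.056990

So there's approximately a 5.7% chance that X exceeds 137.69.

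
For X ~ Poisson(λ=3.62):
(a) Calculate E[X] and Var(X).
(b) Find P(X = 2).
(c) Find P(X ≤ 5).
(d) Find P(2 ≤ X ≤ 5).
(a) E[X] = 3.6200, Var(X) = 3.6200
(b) P(X = 2) = 0.175485
(c) P(X ≤ 5) = 0.841354
(d) P(2 ≤ X ≤ 5) = 0.717618

We have X ~ Poisson(λ=3.62).

(a) Moments:
E[X] = 3.6200
Var(X) = 3.6200
σ = √Var(X) = 1.9026

(b) Point probability using PMF:
P(X = 2) = 0.175485

(c) Cumulative probability using CDF:
P(X ≤ 5) = F(5) = 0.841354

(d) Range probability:
P(2 ≤ X ≤ 5) = P(X ≤ 5) - P(X ≤ 1)
                   = F(5) - F(1)
                   = 0.841354 - 0.123736
                   = 0.717618

This means approximately 71.8% of outcomes fall in the interval [2, 5].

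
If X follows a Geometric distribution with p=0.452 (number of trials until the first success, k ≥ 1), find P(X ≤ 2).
0.699696

We have X ~ Geometric(p=0.452) (number of trials until the first success, k ≥ 1).

The CDF gives us P(X ≤ k).

Using the CDF:
P(X ≤ 2) = 0.699696

This means there's approximately a 70.0% chance that X is at most 2.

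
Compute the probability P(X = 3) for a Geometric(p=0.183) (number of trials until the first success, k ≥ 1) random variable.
0.122150

We have X ~ Geometric(p=0.183) (number of trials until the first success, k ≥ 1).

For a Geometric distribution, the PMF gives us the probability of each outcome.

Using the PMF formula:
P(X = 3) = 0.122150

Rounded to 4 decimal places: 0.1222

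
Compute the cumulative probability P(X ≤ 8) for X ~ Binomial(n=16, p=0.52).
0.534333

We have X ~ Binomial(n=16, p=0.52).

The CDF gives us P(X ≤ k).

Using the CDF:
P(X ≤ 8) = 0.534333

This means there's approximately a 53.4% chance that X is at most 8.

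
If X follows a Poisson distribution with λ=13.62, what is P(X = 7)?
0.020976

We have X ~ Poisson(λ=13.62).

For a Poisson distribution, the PMF gives us the probability of each outcome.

Using the PMF formula:
P(X = 7) = 0.020976

Rounded to 4 decimal places: 0.0210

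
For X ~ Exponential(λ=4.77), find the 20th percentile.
0.0468

We have X ~ Exponential(λ=4.77).

We want to find x such that P(X ≤ x) = 0.2.

This is the 20th percentile, which means 20% of values fall below this point.

Using the inverse CDF (quantile function):
x = F⁻¹(0.2) = 0.0468

Verification: P(X ≤ 0.0468) = 0.2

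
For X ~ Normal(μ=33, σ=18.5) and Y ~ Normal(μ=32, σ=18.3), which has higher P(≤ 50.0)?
Y has higher probability (P(Y ≤ 50.0) = 0.8373 > P(X ≤ 50.0) = 0.8209)

Compute P(≤ 50.0) for each distribution:

X ~ Normal(μ=33, σ=18.5):
P(X ≤ 50.0) = 0.8209

Y ~ Normal(μ=32, σ=18.3):
P(Y ≤ 50.0) = 0.8373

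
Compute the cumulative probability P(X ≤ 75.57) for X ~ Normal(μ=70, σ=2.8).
0.976665

We have X ~ Normal(μ=70, σ=2.8).

The CDF gives us P(X ≤ k).

Using the CDF:
P(X ≤ 75.57) = 0.976665

This means there's approximately a 97.7% chance that X is at most 75.57.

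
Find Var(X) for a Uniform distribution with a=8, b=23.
18.7500

We have X ~ Uniform(a=8, b=23).

For a Uniform distribution with a=8, b=23:
Var(X) = 18.7500

The variance measures the spread of the distribution around the mean.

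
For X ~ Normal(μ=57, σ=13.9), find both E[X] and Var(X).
E[X] = 57.0000, Var(X) = 193.2100

We have X ~ Normal(μ=57, σ=13.9).

For a Normal distribution with μ=57, σ=13.9:

Expected value:
E[X] = 57.0000

Variance:
Var(X) = 193.2100

Standard deviation:
σ = √Var(X) = 13.9000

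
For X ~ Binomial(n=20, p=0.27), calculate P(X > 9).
0.023792

We have X ~ Binomial(n=20, p=0.27).

P(X > 9) = 1 - P(X ≤ 9)
                = 1 - F(9)
                = 1 - 0.976208
                = 0.023792

So there's approximately a 2.4% chance that X exceeds 9.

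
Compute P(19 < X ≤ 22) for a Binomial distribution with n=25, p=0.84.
0.586794

We have X ~ Binomial(n=25, p=0.84).

To find P(19 < X ≤ 22), we use:
P(19 < X ≤ 22) = P(X ≤ 22) - P(X ≤ 19)
                 = F(22) - F(19)
                 = 0.787040 - 0.200246
                 = 0.586794

So there's approximately a 58.7% chance that X falls in this range.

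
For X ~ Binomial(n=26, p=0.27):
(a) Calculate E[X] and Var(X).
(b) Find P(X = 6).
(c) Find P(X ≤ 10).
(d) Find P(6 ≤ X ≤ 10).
(a) E[X] = 7.0200, Var(X) = 5.1246
(b) P(X = 6) = 0.164741
(c) P(X ≤ 10) = 0.933630
(d) P(6 ≤ X ≤ 10) = 0.676007

We have X ~ Binomial(n=26, p=0.27).

(a) Moments:
E[X] = 7.0200
Var(X) = 5.1246
σ = √Var(X) = 2.2638

(b) Point probability using PMF:
P(X = 6) = 0.164741

(c) Cumulative probability using CDF:
P(X ≤ 10) = F(10) = 0.933630

(d) Range probability:
P(6 ≤ X ≤ 10) = P(X ≤ 10) - P(X ≤ 5)
                   = F(10) - F(5)
                   = 0.933630 - 0.257623
                   = 0.676007

This means approximately 67.6% of outcomes fall in the interval [6, 10].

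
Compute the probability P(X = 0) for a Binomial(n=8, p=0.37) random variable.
0.024816

We have X ~ Binomial(n=8, p=0.37).

For a Binomial distribution, the PMF gives us the probability of each outcome.

Using the PMF formula:
P(X = 0) = 0.024816

Rounded to 4 decimal places: 0.0248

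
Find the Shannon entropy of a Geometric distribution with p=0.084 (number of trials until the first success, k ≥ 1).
3.4337 nats

We have X ~ Geometric(p=0.084) (number of trials until the first success, k ≥ 1).

The Shannon entropy measures the uncertainty or information content of the distribution.

For a Geometric distribution with p=0.084 (number of trials until the first success, k ≥ 1):
H(X) = 3.4337 nats

(In bits, this would be 4.9538 bits.)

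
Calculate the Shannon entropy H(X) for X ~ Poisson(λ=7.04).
2.3818 nats

We have X ~ Poisson(λ=7.04).

The Shannon entropy measures the uncertainty or information content of the distribution.

For a Poisson distribution with λ=7.04:
H(X) = 2.3818 nats

(In bits, this would be 3.4362 bits.)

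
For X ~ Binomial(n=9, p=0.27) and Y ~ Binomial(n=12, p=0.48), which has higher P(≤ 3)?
X has higher probability (P(X ≤ 3) = 0.7950 > P(Y ≤ 3) = 0.0943)

Compute P(≤ 3) for each distribution:

X ~ Binomial(n=9, p=0.27):
P(X ≤ 3) = 0.7950

Y ~ Binomial(n=12, p=0.48):
P(Y ≤ 3) = 0.0943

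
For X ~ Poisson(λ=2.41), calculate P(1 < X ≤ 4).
0.596603

We have X ~ Poisson(λ=2.41).

To find P(1 < X ≤ 4), we use:
P(1 < X ≤ 4) = P(X ≤ 4) - P(X ≤ 1)
                 = F(4) - F(1)
                 = 0.902873 - 0.306270
                 = 0.596603

So there's approximately a 59.7% chance that X falls in this range.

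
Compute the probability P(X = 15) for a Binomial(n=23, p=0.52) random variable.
0.075937

We have X ~ Binomial(n=23, p=0.52).

For a Binomial distribution, the PMF gives us the probability of each outcome.

Using the PMF formula:
P(X = 15) = 0.075937

Rounded to 4 decimal places: 0.0759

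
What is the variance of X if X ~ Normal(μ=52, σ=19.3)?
372.4900

We have X ~ Normal(μ=52, σ=19.3).

For a Normal distribution with μ=52, σ=19.3:
Var(X) = 372.4900

The variance measures the spread of the distribution around the mean.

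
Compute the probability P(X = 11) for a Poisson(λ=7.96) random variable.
0.071106

We have X ~ Poisson(λ=7.96).

For a Poisson distribution, the PMF gives us the probability of each outcome.

Using the PMF formula:
P(X = 11) = 0.071106

Rounded to 4 decimal places: 0.0711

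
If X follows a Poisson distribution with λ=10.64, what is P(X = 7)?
0.073328

We have X ~ Poisson(λ=10.64).

For a Poisson distribution, the PMF gives us the probability of each outcome.

Using the PMF formula:
P(X = 7) = 0.073328

Rounded to 4 decimal places: 0.0733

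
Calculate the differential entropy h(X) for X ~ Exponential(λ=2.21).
0.2070 nats

We have X ~ Exponential(λ=2.21).

The differential entropy measures the uncertainty or information content of the distribution.

For an Exponential distribution with λ=2.21:
h(X) = 0.2070 nats

(In bits, this would be 0.2986 bits.)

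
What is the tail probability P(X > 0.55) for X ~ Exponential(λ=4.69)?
0.075812

We have X ~ Exponential(λ=4.69).

P(X > 0.55) = 1 - P(X ≤ 0.55)
                = 1 - F(0.55)
                = 1 - 0.924188
                = 0.075812

So there's approximately a 7.6% chance that X exceeds 0.55.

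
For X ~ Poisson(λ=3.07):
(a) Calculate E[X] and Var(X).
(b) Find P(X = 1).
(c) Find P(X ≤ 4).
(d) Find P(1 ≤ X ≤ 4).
(a) E[X] = 3.0700, Var(X) = 3.0700
(b) P(X = 1) = 0.142513
(c) P(X ≤ 4) = 0.803367
(d) P(1 ≤ X ≤ 4) = 0.756946

We have X ~ Poisson(λ=3.07).

(a) Moments:
E[X] = 3.0700
Var(X) = 3.0700
σ = √Var(X) = 1.7521

(b) Point probability using PMF:
P(X = 1) = 0.142513

(c) Cumulative probability using CDF:
P(X ≤ 4) = F(4) = 0.803367

(d) Range probability:
P(1 ≤ X ≤ 4) = P(X ≤ 4) - P(X ≤ 0)
                   = F(4) - F(0)
                   = 0.803367 - 0.046421
                   = 0.756946

This means approximately 75.7% of outcomes fall in the interval [1, 4].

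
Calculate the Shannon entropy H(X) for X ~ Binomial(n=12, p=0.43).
1.9569 nats

We have X ~ Binomial(n=12, p=0.43).

The Shannon entropy measures the uncertainty or information content of the distribution.

For a Binomial distribution with n=12, p=0.43:
H(X) = 1.9569 nats

(In bits, this would be 2.8232 bits.)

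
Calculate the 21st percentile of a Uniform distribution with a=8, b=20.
10.5200

We have X ~ Uniform(a=8, b=20).

We want to find x such that P(X ≤ x) = 0.21.

This is the 21st percentile, which means 21% of values fall below this point.

Using the inverse CDF (quantile function):
x = F⁻¹(0.21) = 10.5200

Verification: P(X ≤ 10.5200) = 0.21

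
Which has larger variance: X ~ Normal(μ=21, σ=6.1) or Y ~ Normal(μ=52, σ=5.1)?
X has larger variance (37.2100 > 26.0100)

Compute the variance for each distribution:

X ~ Normal(μ=21, σ=6.1):
Var(X) = 37.2100

Y ~ Normal(μ=52, σ=5.1):
Var(Y) = 26.0100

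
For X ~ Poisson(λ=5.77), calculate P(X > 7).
0.225007

We have X ~ Poisson(λ=5.77).

P(X > 7) = 1 - P(X ≤ 7)
                = 1 - F(7)
                = 1 - 0.774993
                = 0.225007

So there's approximately a 22.5% chance that X exceeds 7.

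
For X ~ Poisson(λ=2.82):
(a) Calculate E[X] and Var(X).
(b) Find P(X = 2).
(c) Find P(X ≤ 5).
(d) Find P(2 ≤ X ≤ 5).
(a) E[X] = 2.8200, Var(X) = 2.8200
(b) P(X = 2) = 0.237005
(c) P(X ≤ 5) = 0.933132
(d) P(2 ≤ X ≤ 5) = 0.705437

We have X ~ Poisson(λ=2.82).

(a) Moments:
E[X] = 2.8200
Var(X) = 2.8200
σ = √Var(X) = 1.6793

(b) Point probability using PMF:
P(X = 2) = 0.237005

(c) Cumulative probability using CDF:
P(X ≤ 5) = F(5) = 0.933132

(d) Range probability:
P(2 ≤ X ≤ 5) = P(X ≤ 5) - P(X ≤ 1)
                   = F(5) - F(1)
                   = 0.933132 - 0.227695
                   = 0.705437

This means approximately 70.5% of outcomes fall in the interval [2, 5].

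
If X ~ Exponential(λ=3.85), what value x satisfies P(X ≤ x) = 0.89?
0.5733

We have X ~ Exponential(λ=3.85).

We want to find x such that P(X ≤ x) = 0.89.

This is the 89th percentile, which means 89% of values fall below this point.

Using the inverse CDF (quantile function):
x = F⁻¹(0.89) = 0.5733

Verification: P(X ≤ 0.5733) = 0.89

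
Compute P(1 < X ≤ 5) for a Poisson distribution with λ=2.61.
0.684764

We have X ~ Poisson(λ=2.61).

To find P(1 < X ≤ 5), we use:
P(1 < X ≤ 5) = P(X ≤ 5) - P(X ≤ 1)
                 = F(5) - F(1)
                 = 0.950224 - 0.265460
                 = 0.684764

So there's approximately a 68.5% chance that X falls in this range.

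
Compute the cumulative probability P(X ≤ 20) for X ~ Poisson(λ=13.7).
0.960130

We have X ~ Poisson(λ=13.7).

The CDF gives us P(X ≤ k).

Using the CDF:
P(X ≤ 20) = 0.960130

This means there's approximately a 96.0% chance that X is at most 20.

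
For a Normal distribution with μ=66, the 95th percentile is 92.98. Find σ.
σ = 16.4027

For X ~ Normal(μ, σ), the p-th percentile satisfies x = μ + z_p × σ,
where z_p = Φ⁻¹(p) is the standard normal quantile.

Step 1: z_{0.95} = Φ⁻¹(0.95) = 1.6449

Step 2: Solve for σ:
92.98 = 66 + 1.6449 × σ
σ = (92.98 - 66) / 1.6449
σ = 26.98 / 1.6449
σ = 16.4027

Verification: μ + z × σ = 66 + 1.6449 × 16.4027 = 92.98 ✓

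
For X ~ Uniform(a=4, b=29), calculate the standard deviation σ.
7.2169

We have X ~ Uniform(a=4, b=29).

For a Uniform distribution with a=4, b=29:
σ = √Var(X) = 7.2169

The standard deviation is the square root of the variance.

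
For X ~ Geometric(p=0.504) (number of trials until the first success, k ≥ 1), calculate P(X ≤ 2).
0.753984

We have X ~ Geometric(p=0.504) (number of trials until the first success, k ≥ 1).

The CDF gives us P(X ≤ k).

Using the CDF:
P(X ≤ 2) = 0.753984

This means there's approximately a 75.4% chance that X is at most 2.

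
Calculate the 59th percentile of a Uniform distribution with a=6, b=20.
14.2600

We have X ~ Uniform(a=6, b=20).

We want to find x such that P(X ≤ x) = 0.59.

This is the 59th percentile, which means 59% of values fall below this point.

Using the inverse CDF (quantile function):
x = F⁻¹(0.59) = 14.2600

Verification: P(X ≤ 14.2600) = 0.59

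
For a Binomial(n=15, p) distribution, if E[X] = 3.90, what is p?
p = 0.26

For a Binomial(n, p) distribution:
E[X] = n × p

Given n = 15 and E[X] = 3.90:
3.90 = 15 × p
p = 3.90 / 15 = 0.26

Verification: Binomial(15, 0.26) has E[X] = 3.90 ✓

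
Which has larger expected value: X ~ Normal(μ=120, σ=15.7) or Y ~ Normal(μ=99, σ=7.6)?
X has larger mean (120.0000 > 99.0000)

Compute the expected value for each distribution:

X ~ Normal(μ=120, σ=15.7):
E[X] = 120.0000

Y ~ Normal(μ=99, σ=7.6):
E[Y] = 99.0000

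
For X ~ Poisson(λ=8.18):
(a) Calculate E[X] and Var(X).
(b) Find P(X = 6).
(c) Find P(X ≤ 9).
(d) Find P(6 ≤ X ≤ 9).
(a) E[X] = 8.1800, Var(X) = 8.1800
(b) P(X = 6) = 0.116589
(c) P(X ≤ 9) = 0.694054
(d) P(6 ≤ X ≤ 9) = 0.518756

We have X ~ Poisson(λ=8.18).

(a) Moments:
E[X] = 8.1800
Var(X) = 8.1800
σ = √Var(X) = 2.8601

(b) Point probability using PMF:
P(X = 6) = 0.116589

(c) Cumulative probability using CDF:
P(X ≤ 9) = F(9) = 0.694054

(d) Range probability:
P(6 ≤ X ≤ 9) = P(X ≤ 9) - P(X ≤ 5)
                   = F(9) - F(5)
                   = 0.694054 - 0.175298
                   = 0.518756

This means approximately 51.9% of outcomes fall in the interval [6, 9].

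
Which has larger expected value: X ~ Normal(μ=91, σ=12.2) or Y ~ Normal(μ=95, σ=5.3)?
Y has larger mean (95.0000 > 91.0000)

Compute the expected value for each distribution:

X ~ Normal(μ=91, σ=12.2):
E[X] = 91.0000

Y ~ Normal(μ=95, σ=5.3):
E[Y] = 95.0000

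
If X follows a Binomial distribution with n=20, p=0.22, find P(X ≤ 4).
0.541969

We have X ~ Binomial(n=20, p=0.22).

The CDF gives us P(X ≤ k).

Using the CDF:
P(X ≤ 4) = 0.541969

This means there's approximately a 54.2% chance that X is at most 4.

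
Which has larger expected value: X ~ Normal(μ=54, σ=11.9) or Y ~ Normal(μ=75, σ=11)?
Y has larger mean (75.0000 > 54.0000)

Compute the expected value for each distribution:

X ~ Normal(μ=54, σ=11.9):
E[X] = 54.0000

Y ~ Normal(μ=75, σ=11):
E[Y] = 75.0000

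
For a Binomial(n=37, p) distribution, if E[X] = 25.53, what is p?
p = 0.69

For a Binomial(n, p) distribution:
E[X] = n × p

Given n = 37 and E[X] = 25.53:
25.53 = 37 × p
p = 25.53 / 37 = 0.69

Verification: Binomial(37, 0.69) has E[X] = 25.53 ✓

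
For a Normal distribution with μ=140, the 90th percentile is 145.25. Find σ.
σ = 4.0966

For X ~ Normal(μ, σ), the p-th percentile satisfies x = μ + z_p × σ,
where z_p = Φ⁻¹(p) is the standard normal quantile.

Step 1: z_{0.9} = Φ⁻¹(0.9) = 1.2816

Step 2: Solve for σ:
145.25 = 140 + 1.2816 × σ
σ = (145.25 - 140) / 1.2816
σ = 5.25 / 1.2816
σ = 4.0966

Verification: μ + z × σ = 140 + 1.2816 × 4.0966 = 145.25 ✓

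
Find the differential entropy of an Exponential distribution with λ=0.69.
1.3711 nats

We have X ~ Exponential(λ=0.69).

The differential entropy measures the uncertainty or information content of the distribution.

For an Exponential distribution with λ=0.69:
h(X) = 1.3711 nats

(In bits, this would be 1.9780 bits.)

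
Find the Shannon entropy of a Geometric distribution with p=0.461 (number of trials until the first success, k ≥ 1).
1.4970 nats

We have X ~ Geometric(p=0.461) (number of trials until the first success, k ≥ 1).

The Shannon entropy measures the uncertainty or information content of the distribution.

For a Geometric distribution with p=0.461 (number of trials until the first success, k ≥ 1):
H(X) = 1.4970 nats

(In bits, this would be 2.1597 bits.)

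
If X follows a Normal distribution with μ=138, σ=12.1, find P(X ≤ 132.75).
0.332186

We have X ~ Normal(μ=138, σ=12.1).

The CDF gives us P(X ≤ k).

Using the CDF:
P(X ≤ 132.75) = 0.332186

This means there's approximately a 33.2% chance that X is at most 132.75.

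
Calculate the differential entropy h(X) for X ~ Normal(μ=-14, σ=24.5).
4.6176 nats

We have X ~ Normal(μ=-14, σ=24.5).

The differential entropy measures the uncertainty or information content of the distribution.

For a Normal distribution with μ=-14, σ=24.5:
h(X) = 4.6176 nats

(In bits, this would be 6.6618 bits.)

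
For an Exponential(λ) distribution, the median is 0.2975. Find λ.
λ = 2.3299

For X ~ Exponential(λ), the CDF is F(x) = 1 - e^(-λx).
The median m satisfies F(m) = 0.5:
1 - e^(-λm) = 0.5
e^(-λm) = 0.5
λm = ln(2)
m = ln(2) / λ

Given m = 0.2975:
λ = ln(2) / 0.2975 = 0.693147 / 0.2975 = 2.3299

Verification: ln(2) / 2.3299 = 0.2975 ✓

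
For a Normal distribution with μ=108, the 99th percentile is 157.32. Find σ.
σ = 21.2006

For X ~ Normal(μ, σ), the p-th percentile satisfies x = μ + z_p × σ,
where z_p = Φ⁻¹(p) is the standard normal quantile.

Step 1: z_{0.99} = Φ⁻¹(0.99) = 2.3263

Step 2: Solve for σ:
157.32 = 108 + 2.3263 × σ
σ = (157.32 - 108) / 2.3263
σ = 49.32 / 2.3263
σ = 21.2006

Verification: μ + z × σ = 108 + 2.3263 × 21.2006 = 157.32 ✓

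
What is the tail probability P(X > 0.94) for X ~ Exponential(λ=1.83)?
0.179030

We have X ~ Exponential(λ=1.83).

P(X > 0.94) = 1 - P(X ≤ 0.94)
                = 1 - F(0.94)
                = 1 - 0.820970
                = 0.179030

So there's approximately a 17.9% chance that X exceeds 0.94.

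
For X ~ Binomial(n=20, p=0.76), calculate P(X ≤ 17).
0.891453

We have X ~ Binomial(n=20, p=0.76).

The CDF gives us P(X ≤ k).

Using the CDF:
P(X ≤ 17) = 0.891453

This means there's approximately a 89.1% chance that X is at most 17.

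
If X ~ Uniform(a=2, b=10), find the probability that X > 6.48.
0.440000

We have X ~ Uniform(a=2, b=10).

P(X > 6.48) = 1 - P(X ≤ 6.48)
                = 1 - F(6.48)
                = 1 - 0.560000
                = 0.440000

So there's approximately a 44.0% chance that X exceeds 6.48.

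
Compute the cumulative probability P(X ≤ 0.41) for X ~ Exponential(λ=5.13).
0.877947

We have X ~ Exponential(λ=5.13).

The CDF gives us P(X ≤ k).

Using the CDF:
P(X ≤ 0.41) = 0.877947

This means there's approximately a 87.8% chance that X is at most 0.41.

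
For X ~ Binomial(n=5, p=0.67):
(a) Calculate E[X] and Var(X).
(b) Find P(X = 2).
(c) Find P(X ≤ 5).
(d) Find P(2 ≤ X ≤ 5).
(a) E[X] = 3.3500, Var(X) = 1.1055
(b) P(X = 2) = 0.161321
(c) P(X ≤ 5) = 1.000000
(d) P(2 ≤ X ≤ 5) = 0.956358

We have X ~ Binomial(n=5, p=0.67).

(a) Moments:
E[X] = 3.3500
Var(X) = 1.1055
σ = √Var(X) = 1.0514

(b) Point probability using PMF:
P(X = 2) = 0.161321

(c) Cumulative probability using CDF:
P(X ≤ 5) = F(5) = 1.000000

(d) Range probability:
P(2 ≤ X ≤ 5) = P(X ≤ 5) - P(X ≤ 1)
                   = F(5) - F(1)
                   = 1.000000 - 0.043642
                   = 0.956358

This means approximately 95.6% of outcomes fall in the interval [2, 5].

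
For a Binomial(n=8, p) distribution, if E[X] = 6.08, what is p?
p = 0.76

For a Binomial(n, p) distribution:
E[X] = n × p

Given n = 8 and E[X] = 6.08:
6.08 = 8 × p
p = 6.08 / 8 = 0.76

Verification: Binomial(8, 0.76) has E[X] = 6.08 ✓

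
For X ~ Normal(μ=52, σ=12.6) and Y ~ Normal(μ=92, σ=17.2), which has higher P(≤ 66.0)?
X has higher probability (P(X ≤ 66.0) = 0.8667 > P(Y ≤ 66.0) = 0.0653)

Compute P(≤ 66.0) for each distribution:

X ~ Normal(μ=52, σ=12.6):
P(X ≤ 66.0) = 0.8667

Y ~ Normal(μ=92, σ=17.2):
P(Y ≤ 66.0) = 0.0653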